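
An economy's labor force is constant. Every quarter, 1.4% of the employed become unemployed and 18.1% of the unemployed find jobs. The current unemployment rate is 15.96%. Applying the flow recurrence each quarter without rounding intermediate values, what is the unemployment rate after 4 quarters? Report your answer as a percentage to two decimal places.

With a fixed labor force, u_{t+1} = u_t + s·(1−u_t) − f·u_t = u_t·(1−s−f) + s.
Here 1−s−f = 0.805 and s = 0.014.
u_1 = 0.159600 × 0.805 + 0.014 = 0.142478.
u_2 = 0.142478 × 0.805 + 0.014 = 0.128695.
u_3 = 0.128695 × 0.805 + 0.014 = 0.117599.
u_4 = 0.117599 × 0.805 + 0.014 = 0.108667.

Unemployment rate after four quarters ≈ 10.87%.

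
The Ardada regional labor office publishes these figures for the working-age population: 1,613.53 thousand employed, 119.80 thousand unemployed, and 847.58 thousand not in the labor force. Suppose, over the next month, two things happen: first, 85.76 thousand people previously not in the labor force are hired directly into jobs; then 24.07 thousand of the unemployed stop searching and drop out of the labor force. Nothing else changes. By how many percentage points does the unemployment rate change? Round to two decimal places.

The unemployment rate changes by −1.58 percentage points.

Initially, labor force = 1,613.53 + 119.80 = 1,733.33 thousand, so u = 119.80/1,733.33 = 6.91%.
After the first change, employed and labor force both rise by 85.76; unemployed unchanged → E = 1,699.29, U = 119.80, labor force = 1,819.09 thousand.
After the second change, unemployed and labor force both fall by 24.07 → E = 1,699.29, U = 95.73, labor force = 1,795.02 thousand.
New unemployment rate = 95.73 / 1,795.02 = 5.33%.
Change = 5.33% − 6.91% = −1.58 percentage points.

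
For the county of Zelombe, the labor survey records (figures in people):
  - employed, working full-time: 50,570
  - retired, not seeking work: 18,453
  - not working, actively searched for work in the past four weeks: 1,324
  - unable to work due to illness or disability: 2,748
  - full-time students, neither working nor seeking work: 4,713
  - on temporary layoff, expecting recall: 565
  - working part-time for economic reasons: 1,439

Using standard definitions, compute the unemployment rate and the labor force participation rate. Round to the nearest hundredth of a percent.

Unemployment rate ≈ 3.50%; labor force participation rate ≈ 67.53%.

Employed = 50,570 + 1,439 = 52,009 (anyone who worked, including part-time for economic reasons, counts as employed).
Unemployed = 1,324 + 565 = 1,889 (jobless and actively searching, or on temporary layoff).
Labor force = 52,009 + 1,889 = 53,898.
Not in labor force = 18,453 + 2,748 + 4,713 = 25,914 (those not working and not actively searching are outside the labor force).
Civilian working-age population = 53,898 + 25,914 = 79,812.
Unemployment rate = 1,889 / 53,898 = 3.50%.
Labor force participation rate = 53,898 / 79,812 = 67.53%.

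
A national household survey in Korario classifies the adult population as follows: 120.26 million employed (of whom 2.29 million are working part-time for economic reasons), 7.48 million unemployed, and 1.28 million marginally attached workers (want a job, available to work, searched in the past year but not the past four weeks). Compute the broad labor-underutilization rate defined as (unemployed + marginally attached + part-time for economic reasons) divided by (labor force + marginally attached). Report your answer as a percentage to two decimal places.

Broad underutilization rate ≈ 8.56%.

Labor force = 120.26 + 7.48 = 127.74 million.
Numerator = 7.48 + 1.28 + 2.29 = 11.05 million.
Denominator = 127.74 + 1.28 = 129.02 million.
Broad rate = 11.05 / 129.02 = 8.56%.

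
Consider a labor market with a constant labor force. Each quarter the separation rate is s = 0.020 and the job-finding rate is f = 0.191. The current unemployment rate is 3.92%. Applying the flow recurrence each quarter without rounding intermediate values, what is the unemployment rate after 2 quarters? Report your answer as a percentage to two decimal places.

Unemployment rate after two quarters ≈ 6.02%.

With a fixed labor force, u_{t+1} = u_t + s·(1−u_t) − f·u_t = u_t·(1−s−f) + s.
Here 1−s−f = 0.789 and s = 0.020.
u_1 = 0.039200 × 0.789 + 0.020 = 0.050929.
u_2 = 0.050929 × 0.789 + 0.020 = 0.060183.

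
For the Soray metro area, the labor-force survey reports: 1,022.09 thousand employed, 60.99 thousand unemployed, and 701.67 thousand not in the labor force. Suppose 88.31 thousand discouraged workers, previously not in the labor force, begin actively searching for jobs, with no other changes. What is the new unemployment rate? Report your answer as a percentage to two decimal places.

New unemployment rate ≈ 12.75%.

Initially, labor force = 1,022.09 + 60.99 = 1,083.08 thousand, so u = 60.99/1,083.08 = 5.63%.
After the change, unemployed and labor force both rise by 88.31 → E = 1,022.09, U = 149.30, labor force = 1,171.39 thousand.
New unemployment rate = 149.30 / 1,171.39 = 12.75%.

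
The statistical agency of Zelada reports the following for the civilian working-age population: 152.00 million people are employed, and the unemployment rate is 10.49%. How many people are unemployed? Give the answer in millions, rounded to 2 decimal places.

Let U be the number unemployed. The labor force is E + U, and U/(E+U) = 0.1049.
So U = 0.1049 × 152.00 / (1 − 0.1049) = 15.9448 / 0.8951 ≈ 17.81 million.

About 17.81 million are unemployed.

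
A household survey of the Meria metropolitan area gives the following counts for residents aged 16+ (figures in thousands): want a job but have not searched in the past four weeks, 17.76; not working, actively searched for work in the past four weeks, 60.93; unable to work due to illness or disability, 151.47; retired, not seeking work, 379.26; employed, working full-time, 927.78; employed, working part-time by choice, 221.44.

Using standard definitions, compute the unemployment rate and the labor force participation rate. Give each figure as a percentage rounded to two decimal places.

Unemployment rate ≈ 5.03%; labor force participation rate ≈ 68.81%.

Employed = 927.78 + 221.44 = 1,149.22 thousand.
Unemployed = 60.93 thousand.
Labor force = 1,149.22 + 60.93 = 1,210.15 thousand.
Not in labor force = 17.76 + 151.47 + 379.26 = 548.49 thousand (those not working and not actively searching are outside the labor force — including those who want a job but have given up searching).
Civilian working-age population = 1,210.15 + 548.49 = 1,758.64 thousand.
Unemployment rate = 60.93 / 1,210.15 = 5.03%.
Labor force participation rate = 1,210.15 / 1,758.64 = 68.81%.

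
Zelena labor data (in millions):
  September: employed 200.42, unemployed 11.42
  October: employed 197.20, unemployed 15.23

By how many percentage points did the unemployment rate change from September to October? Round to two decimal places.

The unemployment rate changed by +1.78 percentage points.

September: labor force = 200.42 + 11.42 = 211.84; u = 11.42/211.84 = 5.39%.
October: labor force = 197.20 + 15.23 = 212.43; u = 15.23/212.43 = 7.17%.
Change = 7.17% − 5.39% = +1.78 pp.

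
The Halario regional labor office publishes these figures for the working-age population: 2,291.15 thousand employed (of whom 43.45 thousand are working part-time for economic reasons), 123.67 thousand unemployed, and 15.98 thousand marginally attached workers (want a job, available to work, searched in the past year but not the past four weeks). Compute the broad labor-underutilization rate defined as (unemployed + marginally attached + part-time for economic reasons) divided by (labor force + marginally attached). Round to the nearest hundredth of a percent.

Labor force = 2,291.15 + 123.67 = 2,414.82 thousand.
Numerator = 123.67 + 15.98 + 43.45 = 183.10 thousand.
Denominator = 2,414.82 + 15.98 = 2,430.80 thousand.
Broad rate = 183.10 / 2,430.80 = 7.53%.

Broad underutilization rate ≈ 7.53%.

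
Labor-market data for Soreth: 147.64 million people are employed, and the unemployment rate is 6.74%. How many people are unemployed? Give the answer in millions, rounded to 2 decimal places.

About 10.67 million are unemployed.

Let U be the number unemployed. The labor force is E + U, and U/(E+U) = 0.0674.
So U = 0.0674 × 147.64 / (1 − 0.0674) = 9.9509 / 0.9326 ≈ 10.67 million.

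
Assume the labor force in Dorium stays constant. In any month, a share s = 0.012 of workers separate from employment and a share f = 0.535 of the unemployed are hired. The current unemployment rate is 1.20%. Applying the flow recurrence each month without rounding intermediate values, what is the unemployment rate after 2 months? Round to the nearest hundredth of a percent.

With a fixed labor force, u_{t+1} = u_t + s·(1−u_t) − f·u_t = u_t·(1−s−f) + s.
Here 1−s−f = 0.453 and s = 0.012.
u_1 = 0.012000 × 0.453 + 0.012 = 0.017436.
u_2 = 0.017436 × 0.453 + 0.012 = 0.019899.

Unemployment rate after two months ≈ 1.99%.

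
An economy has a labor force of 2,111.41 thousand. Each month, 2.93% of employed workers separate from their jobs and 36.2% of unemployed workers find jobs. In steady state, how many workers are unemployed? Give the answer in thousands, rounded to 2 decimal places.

About 158.10 thousand are unemployed in steady state.

Steady-state unemployment rate u* = s/(s+f) = 2.93/(2.93+36.2) = 0.074879.
Unemployed = u* × labor force = 0.074879 × 2,111.41 ≈ 158.10 thousand.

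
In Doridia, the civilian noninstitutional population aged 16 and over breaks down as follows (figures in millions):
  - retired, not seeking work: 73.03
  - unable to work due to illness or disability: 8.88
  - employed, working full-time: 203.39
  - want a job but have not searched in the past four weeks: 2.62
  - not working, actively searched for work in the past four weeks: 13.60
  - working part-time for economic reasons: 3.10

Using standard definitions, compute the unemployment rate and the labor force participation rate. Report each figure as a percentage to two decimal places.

Unemployment rate ≈ 6.18%; labor force participation rate ≈ 72.25%.

Employed = 203.39 + 3.10 = 206.49 million (anyone who worked, including part-time for economic reasons, counts as employed).
Unemployed = 13.60 million.
Labor force = 206.49 + 13.60 = 220.09 million.
Not in labor force = 73.03 + 8.88 + 2.62 = 84.53 million (those not working and not actively searching are outside the labor force — including those who want a job but have given up searching).
Civilian working-age population = 220.09 + 84.53 = 304.62 million.
Unemployment rate = 13.60 / 220.09 = 6.18%.
Labor force participation rate = 220.09 / 304.62 = 72.25%.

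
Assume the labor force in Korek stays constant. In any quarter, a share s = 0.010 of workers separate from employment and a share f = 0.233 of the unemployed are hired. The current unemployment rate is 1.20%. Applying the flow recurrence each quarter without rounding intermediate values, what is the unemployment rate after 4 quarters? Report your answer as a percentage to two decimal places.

With a fixed labor force, u_{t+1} = u_t + s·(1−u_t) − f·u_t = u_t·(1−s−f) + s.
Here 1−s−f = 0.757 and s = 0.010.
u_1 = 0.012000 × 0.757 + 0.010 = 0.019084.
u_2 = 0.019084 × 0.757 + 0.010 = 0.024447.
u_3 = 0.024447 × 0.757 + 0.010 = 0.028506.
u_4 = 0.028506 × 0.757 + 0.010 = 0.031579.

Unemployment rate after four quarters ≈ 3.16%.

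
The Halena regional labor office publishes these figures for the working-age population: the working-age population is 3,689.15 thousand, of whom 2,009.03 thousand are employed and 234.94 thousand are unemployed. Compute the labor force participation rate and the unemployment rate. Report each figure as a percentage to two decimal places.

Labor force = employed + unemployed = 2,009.03 + 234.94 = 2,243.97 thousand.
Unemployment rate = 234.94 / 2,243.97 = 10.47%.
Labor force participation rate = 2,243.97 / 3,689.15 = 60.83%.

Labor force participation rate ≈ 60.83%; unemployment rate ≈ 10.47%.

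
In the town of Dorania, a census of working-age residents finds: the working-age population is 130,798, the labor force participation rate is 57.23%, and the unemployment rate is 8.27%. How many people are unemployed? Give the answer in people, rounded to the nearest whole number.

Labor force = 0.5723 × 130,798 = 74,856.
Unemployed = 0.0827 × 74,856 ≈ 6,191.

About 6,191 are unemployed.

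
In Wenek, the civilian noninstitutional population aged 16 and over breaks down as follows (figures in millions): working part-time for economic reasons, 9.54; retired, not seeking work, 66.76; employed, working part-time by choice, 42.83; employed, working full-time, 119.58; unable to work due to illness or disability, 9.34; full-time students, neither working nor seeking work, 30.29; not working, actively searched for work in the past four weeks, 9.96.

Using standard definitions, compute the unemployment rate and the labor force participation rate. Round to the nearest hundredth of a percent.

Unemployment rate ≈ 5.48%; labor force participation rate ≈ 63.10%.

Employed = 9.54 + 42.83 + 119.58 = 171.95 million (anyone who worked, including part-time for economic reasons, counts as employed).
Unemployed = 9.96 million.
Labor force = 171.95 + 9.96 = 181.91 million.
Not in labor force = 66.76 + 9.34 + 30.29 = 106.39 million (those not working and not actively searching are outside the labor force).
Civilian working-age population = 181.91 + 106.39 = 288.30 million.
Unemployment rate = 9.96 / 181.91 = 5.48%.
Labor force participation rate = 181.91 / 288.30 = 63.10%.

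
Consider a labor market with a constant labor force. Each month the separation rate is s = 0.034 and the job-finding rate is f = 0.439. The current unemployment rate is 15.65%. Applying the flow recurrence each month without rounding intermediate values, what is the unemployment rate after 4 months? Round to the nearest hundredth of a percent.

With a fixed labor force, u_{t+1} = u_t + s·(1−u_t) − f·u_t = u_t·(1−s−f) + s.
Here 1−s−f = 0.527 and s = 0.034.
u_1 = 0.156500 × 0.527 + 0.034 = 0.116476.
u_2 = 0.116476 × 0.527 + 0.034 = 0.095383.
u_3 = 0.095383 × 0.527 + 0.034 = 0.084267.
u_4 = 0.084267 × 0.527 + 0.034 = 0.078409.

Unemployment rate after four months ≈ 7.84%.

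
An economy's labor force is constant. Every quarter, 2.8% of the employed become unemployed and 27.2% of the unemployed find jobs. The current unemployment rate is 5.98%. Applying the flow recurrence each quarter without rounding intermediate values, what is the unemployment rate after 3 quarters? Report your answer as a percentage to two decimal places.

Unemployment rate after three quarters ≈ 8.18%.

With a fixed labor force, u_{t+1} = u_t + s·(1−u_t) − f·u_t = u_t·(1−s−f) + s.
Here 1−s−f = 0.700 and s = 0.028.
u_1 = 0.059800 × 0.700 + 0.028 = 0.069860.
u_2 = 0.069860 × 0.700 + 0.028 = 0.076902.
u_3 = 0.076902 × 0.700 + 0.028 = 0.081831.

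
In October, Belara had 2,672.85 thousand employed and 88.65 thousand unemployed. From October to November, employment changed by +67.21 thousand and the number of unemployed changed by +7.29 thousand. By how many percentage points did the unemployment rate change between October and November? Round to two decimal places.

The unemployment rate changed by +0.17 percentage points.

October: labor force = 2,672.85 + 88.65 = 2,761.50; u = 88.65/2,761.50 = 3.21%.
November: labor force = 2,740.06 + 95.94 = 2,836.00; u = 95.94/2,836.00 = 3.38%.
Change = 3.38% − 3.21% = +0.17 pp.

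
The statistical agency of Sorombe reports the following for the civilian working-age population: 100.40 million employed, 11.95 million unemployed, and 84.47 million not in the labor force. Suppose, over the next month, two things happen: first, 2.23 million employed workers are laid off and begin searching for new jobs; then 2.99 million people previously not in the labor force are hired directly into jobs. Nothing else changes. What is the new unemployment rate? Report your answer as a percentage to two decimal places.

New unemployment rate ≈ 12.29%.

Initially, labor force = 100.40 + 11.95 = 112.35 million, so u = 11.95/112.35 = 10.64%.
After the first change, employed falls and unemployed rises by 2.23; labor force unchanged → E = 98.17, U = 14.18, labor force = 112.35 million.
After the second change, employed and labor force both rise by 2.99; unemployed unchanged → E = 101.16, U = 14.18, labor force = 115.34 million.
New unemployment rate = 14.18 / 115.34 = 12.29%.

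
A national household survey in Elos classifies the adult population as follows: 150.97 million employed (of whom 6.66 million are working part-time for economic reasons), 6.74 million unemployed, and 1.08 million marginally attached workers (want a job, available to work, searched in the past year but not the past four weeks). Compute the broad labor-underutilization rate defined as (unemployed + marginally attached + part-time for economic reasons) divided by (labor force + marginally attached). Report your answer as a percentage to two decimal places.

Labor force = 150.97 + 6.74 = 157.71 million.
Numerator = 6.74 + 1.08 + 6.66 = 14.48 million.
Denominator = 157.71 + 1.08 = 158.79 million.
Broad rate = 14.48 / 158.79 = 9.12%.

Broad underutilization rate ≈ 9.12%.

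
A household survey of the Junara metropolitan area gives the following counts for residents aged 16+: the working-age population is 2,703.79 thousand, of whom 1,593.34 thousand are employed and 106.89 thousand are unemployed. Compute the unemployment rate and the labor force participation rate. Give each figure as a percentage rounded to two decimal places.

Labor force = employed + unemployed = 1,593.34 + 106.89 = 1,700.23 thousand.
Unemployment rate = 106.89 / 1,700.23 = 6.29%.
Labor force participation rate = 1,700.23 / 2,703.79 = 62.88%.

Unemployment rate ≈ 6.29%; labor force participation rate ≈ 62.88%.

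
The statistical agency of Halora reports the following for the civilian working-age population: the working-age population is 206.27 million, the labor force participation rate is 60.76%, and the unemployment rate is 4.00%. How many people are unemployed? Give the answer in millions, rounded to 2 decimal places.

About 5.01 million are unemployed.

Labor force = 0.6076 × 206.27 = 125.33 million.
Unemployed = 0.0400 × 125.33 ≈ 5.01 million.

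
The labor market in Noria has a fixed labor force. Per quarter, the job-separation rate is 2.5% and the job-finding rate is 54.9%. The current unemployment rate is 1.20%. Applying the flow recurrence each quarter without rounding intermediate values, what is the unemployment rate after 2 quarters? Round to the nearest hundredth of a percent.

With a fixed labor force, u_{t+1} = u_t + s·(1−u_t) − f·u_t = u_t·(1−s−f) + s.
Here 1−s−f = 0.426 and s = 0.025.
u_1 = 0.012000 × 0.426 + 0.025 = 0.030112.
u_2 = 0.030112 × 0.426 + 0.025 = 0.037828.

Unemployment rate after two quarters ≈ 3.78%.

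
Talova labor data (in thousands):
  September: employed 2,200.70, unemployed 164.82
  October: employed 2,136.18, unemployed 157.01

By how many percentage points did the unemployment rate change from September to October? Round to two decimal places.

The unemployment rate changed by −0.12 percentage points.

September: labor force = 2,200.70 + 164.82 = 2,365.52; u = 164.82/2,365.52 = 6.97%.
October: labor force = 2,136.18 + 157.01 = 2,293.19; u = 157.01/2,293.19 = 6.85%.
Change = 6.85% − 6.97% = −0.12 pp.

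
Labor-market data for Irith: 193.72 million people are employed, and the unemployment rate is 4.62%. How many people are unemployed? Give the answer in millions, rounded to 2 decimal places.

About 9.38 million are unemployed.

Let U be the number unemployed. The labor force is E + U, and U/(E+U) = 0.0462.
So U = 0.0462 × 193.72 / (1 − 0.0462) = 8.9499 / 0.9538 ≈ 9.38 million.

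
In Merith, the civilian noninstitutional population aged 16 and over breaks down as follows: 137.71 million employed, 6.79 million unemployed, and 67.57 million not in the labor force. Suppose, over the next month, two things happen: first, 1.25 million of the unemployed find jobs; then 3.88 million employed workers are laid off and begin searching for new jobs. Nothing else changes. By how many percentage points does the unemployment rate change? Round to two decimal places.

The unemployment rate changes by +1.82 percentage points.

Initially, labor force = 137.71 + 6.79 = 144.50 million, so u = 6.79/144.50 = 4.70%.
After the first change, unemployed falls and employed rises by 1.25; labor force unchanged → E = 138.96, U = 5.54, labor force = 144.50 million.
After the second change, employed falls and unemployed rises by 3.88; labor force unchanged → E = 135.08, U = 9.42, labor force = 144.50 million.
New unemployment rate = 9.42 / 144.50 = 6.52%.
Change = 6.52% − 4.70% = +1.82 percentage points.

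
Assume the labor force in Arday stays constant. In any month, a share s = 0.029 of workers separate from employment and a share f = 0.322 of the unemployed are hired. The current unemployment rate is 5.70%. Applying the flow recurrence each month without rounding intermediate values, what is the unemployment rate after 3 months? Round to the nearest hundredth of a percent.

With a fixed labor force, u_{t+1} = u_t + s·(1−u_t) − f·u_t = u_t·(1−s−f) + s.
Here 1−s−f = 0.649 and s = 0.029.
u_1 = 0.057000 × 0.649 + 0.029 = 0.065993.
u_2 = 0.065993 × 0.649 + 0.029 = 0.071829.
u_3 = 0.071829 × 0.649 + 0.029 = 0.075617.

Unemployment rate after three months ≈ 7.56%.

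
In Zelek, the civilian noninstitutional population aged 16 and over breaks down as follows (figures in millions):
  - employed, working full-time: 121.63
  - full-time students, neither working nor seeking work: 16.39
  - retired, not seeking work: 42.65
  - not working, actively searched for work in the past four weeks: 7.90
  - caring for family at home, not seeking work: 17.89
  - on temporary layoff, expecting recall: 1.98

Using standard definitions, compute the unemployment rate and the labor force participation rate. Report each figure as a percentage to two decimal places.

Unemployment rate ≈ 7.51%; labor force participation rate ≈ 63.09%.

Employed = 121.63 million.
Unemployed = 7.90 + 1.98 = 9.88 million (jobless and actively searching, or on temporary layoff).
Labor force = 121.63 + 9.88 = 131.51 million.
Not in labor force = 16.39 + 42.65 + 17.89 = 76.93 million (those not working and not actively searching are outside the labor force).
Civilian working-age population = 131.51 + 76.93 = 208.44 million.
Unemployment rate = 9.88 / 131.51 = 7.51%.
Labor force participation rate = 131.51 / 208.44 = 63.09%.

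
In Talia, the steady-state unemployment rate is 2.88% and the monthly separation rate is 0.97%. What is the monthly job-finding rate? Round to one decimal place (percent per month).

From u* = s/(s+f): f = s·(1−u)/u.
f = 0.97 × (1 − 0.0288) / 0.0288 = 0.9421 / 0.0288 ≈ 32.7% per month.

Job-finding rate ≈ 32.7% per month.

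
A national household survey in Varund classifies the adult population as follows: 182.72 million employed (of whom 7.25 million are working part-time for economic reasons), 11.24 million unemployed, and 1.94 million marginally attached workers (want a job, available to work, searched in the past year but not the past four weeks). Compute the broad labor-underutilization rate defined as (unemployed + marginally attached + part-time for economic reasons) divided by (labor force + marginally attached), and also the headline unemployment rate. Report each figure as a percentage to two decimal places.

Broad underutilization rate ≈ 10.43%; headline unemployment rate ≈ 5.80%.

Labor force = 182.72 + 11.24 = 193.96 million.
Numerator = 11.24 + 1.94 + 7.25 = 20.43 million.
Denominator = 193.96 + 1.94 = 195.90 million.
Broad rate = 20.43 / 195.90 = 10.43%.
Headline unemployment rate = 11.24 / 193.96 = 5.80%.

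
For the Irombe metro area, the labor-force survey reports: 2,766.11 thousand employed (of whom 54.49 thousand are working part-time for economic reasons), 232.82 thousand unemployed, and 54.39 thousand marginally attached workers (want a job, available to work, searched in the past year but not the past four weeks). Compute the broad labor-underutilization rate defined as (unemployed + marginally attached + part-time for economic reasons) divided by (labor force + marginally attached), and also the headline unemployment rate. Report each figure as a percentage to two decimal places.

Labor force = 2,766.11 + 232.82 = 2,998.93 thousand.
Numerator = 232.82 + 54.39 + 54.49 = 341.70 thousand.
Denominator = 2,998.93 + 54.39 = 3,053.32 thousand.
Broad rate = 341.70 / 3,053.32 = 11.19%.
Headline unemployment rate = 232.82 / 2,998.93 = 7.76%.

Broad underutilization rate ≈ 11.19%; headline unemployment rate ≈ 7.76%.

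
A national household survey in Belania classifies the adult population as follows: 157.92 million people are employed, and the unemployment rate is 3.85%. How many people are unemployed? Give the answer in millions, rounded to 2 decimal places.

Let U be the number unemployed. The labor force is E + U, and U/(E+U) = 0.0385.
So U = 0.0385 × 157.92 / (1 − 0.0385) = 6.0799 / 0.9615 ≈ 6.32 million.

About 6.32 million are unemployed.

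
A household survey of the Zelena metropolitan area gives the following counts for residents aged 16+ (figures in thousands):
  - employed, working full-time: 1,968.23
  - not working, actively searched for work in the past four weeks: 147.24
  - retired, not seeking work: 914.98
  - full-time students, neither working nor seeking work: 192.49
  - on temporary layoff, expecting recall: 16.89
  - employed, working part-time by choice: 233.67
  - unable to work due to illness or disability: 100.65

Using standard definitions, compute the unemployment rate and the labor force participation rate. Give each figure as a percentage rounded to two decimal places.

Unemployment rate ≈ 6.94%; labor force participation rate ≈ 66.20%.

Employed = 1,968.23 + 233.67 = 2,201.90 thousand.
Unemployed = 147.24 + 16.89 = 164.13 thousand (jobless and actively searching, or on temporary layoff).
Labor force = 2,201.90 + 164.13 = 2,366.03 thousand.
Not in labor force = 914.98 + 192.49 + 100.65 = 1,208.12 thousand (those not working and not actively searching are outside the labor force).
Civilian working-age population = 2,366.03 + 1,208.12 = 3,574.15 thousand.
Unemployment rate = 164.13 / 2,366.03 = 6.94%.
Labor force participation rate = 2,366.03 / 3,574.15 = 66.20%.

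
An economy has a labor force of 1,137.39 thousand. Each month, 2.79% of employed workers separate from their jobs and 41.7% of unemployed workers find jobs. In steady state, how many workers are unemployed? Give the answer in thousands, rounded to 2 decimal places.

Steady-state unemployment rate u* = s/(s+f) = 2.79/(2.79+41.7) = 0.062711.
Unemployed = u* × labor force = 0.062711 × 1,137.39 ≈ 71.33 thousand.

About 71.33 thousand are unemployed in steady state.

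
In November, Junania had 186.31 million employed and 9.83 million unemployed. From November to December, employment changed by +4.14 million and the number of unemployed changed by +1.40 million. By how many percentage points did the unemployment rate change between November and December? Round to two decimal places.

The unemployment rate changed by +0.56 percentage points.

November: labor force = 186.31 + 9.83 = 196.14; u = 9.83/196.14 = 5.01%.
December: labor force = 190.45 + 11.23 = 201.68; u = 11.23/201.68 = 5.57%.
Change = 5.57% − 5.01% = +0.56 pp.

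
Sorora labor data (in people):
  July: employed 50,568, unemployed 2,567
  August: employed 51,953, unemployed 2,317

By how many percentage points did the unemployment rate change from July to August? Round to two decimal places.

July: labor force = 50,568 + 2,567 = 53,135; u = 2,567/53,135 = 4.83%.
August: labor force = 51,953 + 2,317 = 54,270; u = 2,317/54,270 = 4.27%.
Change = 4.27% − 4.83% = −0.56 pp.

The unemployment rate changed by −0.56 percentage points.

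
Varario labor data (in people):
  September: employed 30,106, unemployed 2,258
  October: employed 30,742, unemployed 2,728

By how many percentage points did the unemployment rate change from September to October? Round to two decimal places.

The unemployment rate changed by +1.17 percentage points.

September: labor force = 30,106 + 2,258 = 32,364; u = 2,258/32,364 = 6.98%.
October: labor force = 30,742 + 2,728 = 33,470; u = 2,728/33,470 = 8.15%.
Change = 8.15% − 6.98% = +1.17 pp.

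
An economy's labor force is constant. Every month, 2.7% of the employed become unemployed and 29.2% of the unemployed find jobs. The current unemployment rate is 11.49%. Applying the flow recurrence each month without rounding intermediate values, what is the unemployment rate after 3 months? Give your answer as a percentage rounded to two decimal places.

With a fixed labor force, u_{t+1} = u_t + s·(1−u_t) − f·u_t = u_t·(1−s−f) + s.
Here 1−s−f = 0.681 and s = 0.027.
u_1 = 0.114900 × 0.681 + 0.027 = 0.105247.
u_2 = 0.105247 × 0.681 + 0.027 = 0.098673.
u_3 = 0.098673 × 0.681 + 0.027 = 0.094196.

Unemployment rate after three months ≈ 9.42%.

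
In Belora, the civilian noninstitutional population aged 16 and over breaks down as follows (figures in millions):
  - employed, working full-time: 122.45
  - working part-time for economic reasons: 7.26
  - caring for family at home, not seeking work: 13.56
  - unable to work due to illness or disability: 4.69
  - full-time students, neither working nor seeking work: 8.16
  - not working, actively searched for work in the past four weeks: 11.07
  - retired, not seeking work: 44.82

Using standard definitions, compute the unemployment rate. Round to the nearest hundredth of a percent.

Employed = 122.45 + 7.26 = 129.71 million (anyone who worked, including part-time for economic reasons, counts as employed).
Unemployed = 11.07 million.
Labor force = 129.71 + 11.07 = 140.78 million.
Unemployment rate = 11.07 / 140.78 = 7.86%.

Unemployment rate ≈ 7.86%.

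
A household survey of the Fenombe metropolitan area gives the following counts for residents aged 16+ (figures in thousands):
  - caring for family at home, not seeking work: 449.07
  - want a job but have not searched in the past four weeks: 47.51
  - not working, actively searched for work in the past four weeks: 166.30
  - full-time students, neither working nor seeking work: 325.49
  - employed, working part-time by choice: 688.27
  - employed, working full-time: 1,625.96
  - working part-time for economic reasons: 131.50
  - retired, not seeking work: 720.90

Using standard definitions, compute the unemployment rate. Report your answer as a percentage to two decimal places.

Unemployment rate ≈ 6.37%.

Employed = 688.27 + 1,625.96 + 131.50 = 2,445.73 thousand (anyone who worked, including part-time for economic reasons, counts as employed).
Unemployed = 166.30 thousand.
Labor force = 2,445.73 + 166.30 = 2,612.03 thousand.
Unemployment rate = 166.30 / 2,612.03 = 6.37%.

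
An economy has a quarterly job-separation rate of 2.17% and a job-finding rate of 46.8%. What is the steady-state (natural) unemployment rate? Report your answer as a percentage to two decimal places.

Steady-state unemployment rate ≈ 4.43%.

At steady state the flows balance: s·E = f·U, so U/(E+U) = s/(s+f).
u* = 2.17 / (2.17 + 46.8) = 2.17 / 48.97 = 4.43%.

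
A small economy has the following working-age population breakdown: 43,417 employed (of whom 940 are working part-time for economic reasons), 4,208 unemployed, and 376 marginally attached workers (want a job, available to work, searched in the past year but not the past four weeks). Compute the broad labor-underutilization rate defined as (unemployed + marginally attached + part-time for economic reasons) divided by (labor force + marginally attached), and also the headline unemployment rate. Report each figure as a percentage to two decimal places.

Labor force = 43,417 + 4,208 = 47,625.
Numerator = 4,208 + 376 + 940 = 5,524.
Denominator = 47,625 + 376 = 48,001.
Broad rate = 5,524 / 48,001 = 11.51%.
Headline unemployment rate = 4,208 / 47,625 = 8.84%.

Broad underutilization rate ≈ 11.51%; headline unemployment rate ≈ 8.84%.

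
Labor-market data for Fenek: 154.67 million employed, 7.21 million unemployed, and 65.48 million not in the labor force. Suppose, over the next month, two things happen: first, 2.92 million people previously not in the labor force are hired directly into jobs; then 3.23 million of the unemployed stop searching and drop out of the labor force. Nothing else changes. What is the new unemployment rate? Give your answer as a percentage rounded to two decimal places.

Initially, labor force = 154.67 + 7.21 = 161.88 million, so u = 7.21/161.88 = 4.45%.
After the first change, employed and labor force both rise by 2.92; unemployed unchanged → E = 157.59, U = 7.21, labor force = 164.80 million.
After the second change, unemployed and labor force both fall by 3.23 → E = 157.59, U = 3.98, labor force = 161.57 million.
New unemployment rate = 3.98 / 161.57 = 2.46%.

New unemployment rate ≈ 2.46%.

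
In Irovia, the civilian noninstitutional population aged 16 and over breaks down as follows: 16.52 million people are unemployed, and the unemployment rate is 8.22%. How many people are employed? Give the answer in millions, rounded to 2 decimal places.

About 184.45 million are employed.

Labor force = U / u = 16.52 / 0.0822 ≈ 200.97 million.
Employed = labor force − unemployed = 200.97 − 16.52 = 184.45 million.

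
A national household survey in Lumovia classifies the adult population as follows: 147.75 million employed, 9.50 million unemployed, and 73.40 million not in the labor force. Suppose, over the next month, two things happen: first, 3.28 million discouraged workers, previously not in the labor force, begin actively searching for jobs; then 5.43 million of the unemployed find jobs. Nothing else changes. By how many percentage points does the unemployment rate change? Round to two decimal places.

The unemployment rate changes by −1.46 percentage points.

Initially, labor force = 147.75 + 9.50 = 157.25 million, so u = 9.50/157.25 = 6.04%.
After the first change, unemployed and labor force both rise by 3.28 → E = 147.75, U = 12.78, labor force = 160.53 million.
After the second change, unemployed falls and employed rises by 5.43; labor force unchanged → E = 153.18, U = 7.35, labor force = 160.53 million.
New unemployment rate = 7.35 / 160.53 = 4.58%.
Change = 4.58% − 6.04% = −1.46 percentage points.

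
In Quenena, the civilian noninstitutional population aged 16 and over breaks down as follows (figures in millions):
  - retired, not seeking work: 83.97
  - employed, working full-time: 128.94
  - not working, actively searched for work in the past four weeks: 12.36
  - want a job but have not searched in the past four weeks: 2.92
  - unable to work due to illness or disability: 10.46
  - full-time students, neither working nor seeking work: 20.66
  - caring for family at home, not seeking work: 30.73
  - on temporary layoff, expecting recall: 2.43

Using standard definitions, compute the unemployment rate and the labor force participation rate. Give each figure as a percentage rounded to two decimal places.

Unemployment rate ≈ 10.29%; labor force participation rate ≈ 49.14%.

Employed = 128.94 million.
Unemployed = 12.36 + 2.43 = 14.79 million (jobless and actively searching, or on temporary layoff).
Labor force = 128.94 + 14.79 = 143.73 million.
Not in labor force = 83.97 + 2.92 + 10.46 + 20.66 + 30.73 = 148.74 million (those not working and not actively searching are outside the labor force — including those who want a job but have given up searching).
Civilian working-age population = 143.73 + 148.74 = 292.47 million.
Unemployment rate = 14.79 / 143.73 = 10.29%.
Labor force participation rate = 143.73 / 292.47 = 49.14%.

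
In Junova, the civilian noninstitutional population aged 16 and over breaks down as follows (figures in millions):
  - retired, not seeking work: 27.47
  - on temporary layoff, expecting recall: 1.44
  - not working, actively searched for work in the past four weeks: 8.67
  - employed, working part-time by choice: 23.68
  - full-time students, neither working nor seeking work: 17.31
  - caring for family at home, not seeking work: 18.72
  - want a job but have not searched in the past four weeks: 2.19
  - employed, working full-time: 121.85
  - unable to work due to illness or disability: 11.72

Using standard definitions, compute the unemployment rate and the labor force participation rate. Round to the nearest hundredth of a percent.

Unemployment rate ≈ 6.50%; labor force participation rate ≈ 66.78%.

Employed = 23.68 + 121.85 = 145.53 million.
Unemployed = 1.44 + 8.67 = 10.11 million (jobless and actively searching, or on temporary layoff).
Labor force = 145.53 + 10.11 = 155.64 million.
Not in labor force = 27.47 + 17.31 + 18.72 + 2.19 + 11.72 = 77.41 million (those not working and not actively searching are outside the labor force — including those who want a job but have given up searching).
Civilian working-age population = 155.64 + 77.41 = 233.05 million.
Unemployment rate = 10.11 / 155.64 = 6.50%.
Labor force participation rate = 155.64 / 233.05 = 66.78%.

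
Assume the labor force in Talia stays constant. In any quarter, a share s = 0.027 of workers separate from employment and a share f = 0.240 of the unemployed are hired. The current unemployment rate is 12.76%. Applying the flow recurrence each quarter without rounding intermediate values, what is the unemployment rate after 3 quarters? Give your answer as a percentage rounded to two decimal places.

With a fixed labor force, u_{t+1} = u_t + s·(1−u_t) − f·u_t = u_t·(1−s−f) + s.
Here 1−s−f = 0.733 and s = 0.027.
u_1 = 0.127600 × 0.733 + 0.027 = 0.120531.
u_2 = 0.120531 × 0.733 + 0.027 = 0.115349.
u_3 = 0.115349 × 0.733 + 0.027 = 0.111551.

Unemployment rate after three quarters ≈ 11.16%.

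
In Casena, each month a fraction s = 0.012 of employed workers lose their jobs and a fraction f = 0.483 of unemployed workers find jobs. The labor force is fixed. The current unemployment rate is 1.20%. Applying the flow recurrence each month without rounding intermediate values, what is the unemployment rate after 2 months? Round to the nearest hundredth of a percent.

Unemployment rate after two months ≈ 2.11%.

With a fixed labor force, u_{t+1} = u_t + s·(1−u_t) − f·u_t = u_t·(1−s−f) + s.
Here 1−s−f = 0.505 and s = 0.012.
u_1 = 0.012000 × 0.505 + 0.012 = 0.018060.
u_2 = 0.018060 × 0.505 + 0.012 = 0.021120.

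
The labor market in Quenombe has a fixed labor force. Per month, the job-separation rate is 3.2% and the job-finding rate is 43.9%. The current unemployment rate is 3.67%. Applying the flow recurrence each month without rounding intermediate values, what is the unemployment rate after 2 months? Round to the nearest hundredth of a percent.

Unemployment rate after two months ≈ 5.92%.

With a fixed labor force, u_{t+1} = u_t + s·(1−u_t) − f·u_t = u_t·(1−s−f) + s.
Here 1−s−f = 0.529 and s = 0.032.
u_1 = 0.036700 × 0.529 + 0.032 = 0.051414.
u_2 = 0.051414 × 0.529 + 0.032 = 0.059198.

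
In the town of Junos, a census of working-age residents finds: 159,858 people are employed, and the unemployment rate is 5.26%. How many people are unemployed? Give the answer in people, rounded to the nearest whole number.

About 8,875 are unemployed.

Let U be the number unemployed. The labor force is E + U, and U/(E+U) = 0.0526.
So U = 0.0526 × 159,858 / (1 − 0.0526) = 8408.53 / 0.9474 ≈ 8,875.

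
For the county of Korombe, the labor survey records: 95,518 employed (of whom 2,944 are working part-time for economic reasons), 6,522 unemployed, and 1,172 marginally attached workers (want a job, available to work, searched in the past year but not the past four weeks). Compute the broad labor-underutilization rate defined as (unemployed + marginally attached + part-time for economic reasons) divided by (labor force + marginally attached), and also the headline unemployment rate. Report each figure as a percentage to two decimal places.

Labor force = 95,518 + 6,522 = 102,040.
Numerator = 6,522 + 1,172 + 2,944 = 10,638.
Denominator = 102,040 + 1,172 = 103,212.
Broad rate = 10,638 / 103,212 = 10.31%.
Headline unemployment rate = 6,522 / 102,040 = 6.39%.

Broad underutilization rate ≈ 10.31%; headline unemployment rate ≈ 6.39%.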